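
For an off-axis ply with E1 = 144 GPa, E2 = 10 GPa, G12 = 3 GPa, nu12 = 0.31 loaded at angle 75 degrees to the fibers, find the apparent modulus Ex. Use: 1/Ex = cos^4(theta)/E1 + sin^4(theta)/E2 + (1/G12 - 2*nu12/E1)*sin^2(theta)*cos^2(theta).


cos^4(75) = 0.004487, sin^4(75) = 0.870513, sin^2(75)*cos^2(75) = 0.0625
1/G12 - 2*nu12/E1 = 1/3 - 2*0.31/144 = 0.329028 GPa^-1
1/Ex = 0.004487/144 + 0.870513/10 + 0.329028*0.0625 = 0.1076467 GPa^-1
Ex = 9.29 GPa

9.29 GPa


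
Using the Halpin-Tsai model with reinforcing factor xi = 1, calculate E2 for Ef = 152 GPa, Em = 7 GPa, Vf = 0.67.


eta = (Ef/Em - 1)/(Ef/Em + xi) = (21.7143 - 1)/(21.7143 + 1) = 0.9119
E2 = Em*(1+xi*eta*Vf)/(1-eta*Vf) = 28.99 GPa

28.99 GPa


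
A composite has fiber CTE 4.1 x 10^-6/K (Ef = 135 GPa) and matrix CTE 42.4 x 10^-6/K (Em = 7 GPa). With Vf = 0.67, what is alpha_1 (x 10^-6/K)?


E1 = Ef*Vf + Em*(1-Vf) = 92.76
alpha_1 = (alpha_f*Ef*Vf + alpha_m*Em*(1-Vf))/E1 = 5.05 x 10^-6/K

5.05 x 10^-6/K


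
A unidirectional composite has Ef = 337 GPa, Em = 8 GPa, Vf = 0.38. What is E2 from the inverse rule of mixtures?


1/E2 = Vf/Ef + (1-Vf)/Em = 0.38/337 + 0.62/8
E2 = 12.72 GPa

12.72 GPa


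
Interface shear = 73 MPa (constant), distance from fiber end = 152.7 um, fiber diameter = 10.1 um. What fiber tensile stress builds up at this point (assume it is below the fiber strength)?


Force balance: sigma_f * (pi*d^2/4) = tau * (pi*d) * x  ->  sigma_f = 4 * tau * x / d
sigma_f = 4 * 73 * 152.7 / 10.1 = 4414.7 MPa

4414.7 MPa


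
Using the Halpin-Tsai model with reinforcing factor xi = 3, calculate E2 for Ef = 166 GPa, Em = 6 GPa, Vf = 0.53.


eta = (Ef/Em - 1)/(Ef/Em + xi) = (27.6667 - 1)/(27.6667 + 3) = 0.8696
E2 = Em*(1+xi*eta*Vf)/(1-eta*Vf) = 26.52 GPa

26.52 GPa


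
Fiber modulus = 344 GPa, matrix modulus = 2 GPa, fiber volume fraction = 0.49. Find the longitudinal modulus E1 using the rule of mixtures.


E1 = Ef*Vf + Em*(1-Vf) = 344*0.49 + 2*0.51 = 169.58 GPa

169.58 GPa


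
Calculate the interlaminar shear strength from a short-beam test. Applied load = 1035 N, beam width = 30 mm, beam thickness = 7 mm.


ILSS = 3F/(4bh) = 3*1035/(4*30*7) = 3.7 MPa

3.7 MPa


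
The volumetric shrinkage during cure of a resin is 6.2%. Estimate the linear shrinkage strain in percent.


Linear shrinkage ≈ vol_shrink/3 = 6.2/3 = 2.067%

2.067%


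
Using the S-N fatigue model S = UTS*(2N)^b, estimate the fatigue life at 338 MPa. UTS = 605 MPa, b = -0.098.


N = 0.5 * (S/UTS)^(1/b) = 0.5 * (338/605)^(1/-0.098) = 190.0888 cycles

190.0888 cycles


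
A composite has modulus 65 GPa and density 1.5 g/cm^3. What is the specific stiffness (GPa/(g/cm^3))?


Specific stiffness = E/rho = 65/1.5 = 43.3 GPa/(g/cm^3)

43.3 GPa/(g/cm^3)


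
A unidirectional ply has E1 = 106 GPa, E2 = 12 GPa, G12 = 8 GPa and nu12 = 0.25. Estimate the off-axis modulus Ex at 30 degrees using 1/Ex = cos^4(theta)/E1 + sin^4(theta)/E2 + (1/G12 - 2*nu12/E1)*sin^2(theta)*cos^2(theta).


cos^4(30) = 0.5625, sin^4(30) = 0.0625, sin^2(30)*cos^2(30) = 0.1875
1/G12 - 2*nu12/E1 = 1/8 - 2*0.25/106 = 0.120283 GPa^-1
1/Ex = 0.5625/106 + 0.0625/12 + 0.120283*0.1875 = 0.033068 GPa^-1
Ex = 30.24 GPa

30.24 GPa


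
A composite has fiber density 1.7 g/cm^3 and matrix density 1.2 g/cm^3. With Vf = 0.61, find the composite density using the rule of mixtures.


rho_c = rho_f*Vf + rho_m*(1-Vf) = 1.7*0.61 + 1.2*0.39 = 1.505 g/cm^3

1.505 g/cm^3


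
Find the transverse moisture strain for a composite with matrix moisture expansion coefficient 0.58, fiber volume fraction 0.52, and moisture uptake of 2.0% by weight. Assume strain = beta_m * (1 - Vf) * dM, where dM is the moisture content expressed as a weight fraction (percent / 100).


dM = 2.0/100 = 0.02
strain = beta_m * (1-Vf) * dM = 0.58 * 0.48 * 0.02 = 0.005568

0.005568


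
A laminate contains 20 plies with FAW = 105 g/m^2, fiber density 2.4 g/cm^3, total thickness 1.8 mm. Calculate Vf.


Vf = n * FAW / (rho_f * h * 1000) = 20 * 105 / (2.4 * 1.8 * 1000) = 0.4861

0.4861


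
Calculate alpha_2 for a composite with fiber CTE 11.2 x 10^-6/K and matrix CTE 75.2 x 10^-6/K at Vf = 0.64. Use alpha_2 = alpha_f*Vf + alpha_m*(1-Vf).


alpha_2 = alpha_f*Vf + alpha_m*(1-Vf) = 11.2*0.64 + 75.2*0.36 = 34.2 x 10^-6/K

34.2 x 10^-6/K


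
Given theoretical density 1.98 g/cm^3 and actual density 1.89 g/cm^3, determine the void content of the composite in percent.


Void% = (rho_theo - rho_actual)/rho_theo * 100 = (1.98 - 1.89)/1.98 * 100 = 4.55%

4.55%


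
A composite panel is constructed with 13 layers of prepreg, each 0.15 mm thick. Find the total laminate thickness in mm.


h = n * t_ply = 13 * 0.15 = 1.95 mm

1.95 mm


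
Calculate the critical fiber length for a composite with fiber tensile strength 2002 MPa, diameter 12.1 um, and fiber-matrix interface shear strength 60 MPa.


Lc = sigma_f * d / (2 * tau_i) = 2002 * 12.1 / (2 * 60) = 201.9 um

201.9 um


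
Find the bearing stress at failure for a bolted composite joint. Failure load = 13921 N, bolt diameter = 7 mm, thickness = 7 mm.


sigma_br = F/(d*h) = 13921/(7*7) = 284.1 MPa

284.1 MPa


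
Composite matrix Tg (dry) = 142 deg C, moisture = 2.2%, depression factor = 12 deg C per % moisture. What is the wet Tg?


Tg_wet = Tg_dry - k*moisture = 142 - 12*2.2 = 115.6 deg C

115.6 deg C


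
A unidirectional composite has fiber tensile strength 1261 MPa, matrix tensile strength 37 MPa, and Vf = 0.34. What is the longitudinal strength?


sigma_1 = sigma_f*Vf + sigma_m*(1-Vf) = 1261*0.34 + 37*0.66 = 453.2 MPa

453.2 MPa


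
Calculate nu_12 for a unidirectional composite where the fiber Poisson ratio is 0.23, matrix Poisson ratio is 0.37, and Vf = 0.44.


nu_12 = nu_f*Vf + nu_m*(1-Vf) = 0.23*0.44 + 0.37*0.56 = 0.3084

0.3084


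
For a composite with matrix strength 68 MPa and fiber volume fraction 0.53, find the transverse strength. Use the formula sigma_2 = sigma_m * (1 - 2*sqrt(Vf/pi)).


factor = 1 - 2*sqrt(0.53/pi) = 0.1785
sigma_2 = 68 * 0.1785 = 12.14 MPa

12.14 MPa


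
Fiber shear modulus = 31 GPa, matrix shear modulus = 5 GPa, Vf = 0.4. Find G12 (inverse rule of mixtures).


1/G12 = Vf/Gf + (1-Vf)/Gm = 0.4/31 + 0.6/5
G12 = 7.52 GPa

7.52 GPa


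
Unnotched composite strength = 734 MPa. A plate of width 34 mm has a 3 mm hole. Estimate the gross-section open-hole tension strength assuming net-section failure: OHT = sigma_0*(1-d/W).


OHT = sigma_0*(1-d/W) = 734*(1-3/34) = 669.2 MPa

669.2 MPa


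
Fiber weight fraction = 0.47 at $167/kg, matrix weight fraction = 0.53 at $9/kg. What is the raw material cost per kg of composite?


Cost = cost_f*Wf + cost_m*Wm = 167*0.47 + 9*0.53 = $83.26/kg

$83.26/kg


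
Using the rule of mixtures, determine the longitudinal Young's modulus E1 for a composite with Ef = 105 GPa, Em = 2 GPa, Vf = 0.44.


E1 = Ef*Vf + Em*(1-Vf) = 105*0.44 + 2*0.56 = 47.32 GPa

47.32 GPa


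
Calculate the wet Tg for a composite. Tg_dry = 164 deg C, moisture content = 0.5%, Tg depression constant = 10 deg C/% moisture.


Tg_wet = Tg_dry - k*moisture = 164 - 10*0.5 = 159.0 deg C

159.0 deg C


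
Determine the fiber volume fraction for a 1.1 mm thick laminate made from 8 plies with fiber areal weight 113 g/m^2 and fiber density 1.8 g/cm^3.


Vf = n * FAW / (rho_f * h * 1000) = 8 * 113 / (1.8 * 1.1 * 1000) = 0.4566

0.4566


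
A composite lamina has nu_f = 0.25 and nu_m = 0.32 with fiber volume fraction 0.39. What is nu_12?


nu_12 = nu_f*Vf + nu_m*(1-Vf) = 0.25*0.39 + 0.32*0.61 = 0.2927

0.2927


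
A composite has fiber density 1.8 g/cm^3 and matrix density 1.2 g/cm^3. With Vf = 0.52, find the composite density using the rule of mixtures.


rho_c = rho_f*Vf + rho_m*(1-Vf) = 1.8*0.52 + 1.2*0.48 = 1.512 g/cm^3

1.512 g/cm^3


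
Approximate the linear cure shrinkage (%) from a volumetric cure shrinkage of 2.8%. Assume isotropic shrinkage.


Linear shrinkage ≈ vol_shrink/3 = 2.8/3 = 0.933%

0.933%


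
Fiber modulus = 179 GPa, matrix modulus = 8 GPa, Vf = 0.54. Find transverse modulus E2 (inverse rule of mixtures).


1/E2 = Vf/Ef + (1-Vf)/Em = 0.54/179 + 0.46/8
E2 = 16.52 GPa

16.52 GPa


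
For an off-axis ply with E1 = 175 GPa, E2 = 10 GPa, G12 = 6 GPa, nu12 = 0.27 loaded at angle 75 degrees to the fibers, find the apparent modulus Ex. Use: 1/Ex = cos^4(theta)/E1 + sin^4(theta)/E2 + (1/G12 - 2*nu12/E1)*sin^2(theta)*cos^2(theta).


cos^4(75) = 0.004487, sin^4(75) = 0.870513, sin^2(75)*cos^2(75) = 0.0625
1/G12 - 2*nu12/E1 = 1/6 - 2*0.27/175 = 0.163581 GPa^-1
1/Ex = 0.004487/175 + 0.870513/10 + 0.163581*0.0625 = 0.0973007 GPa^-1
Ex = 10.28 GPa

10.28 GPa


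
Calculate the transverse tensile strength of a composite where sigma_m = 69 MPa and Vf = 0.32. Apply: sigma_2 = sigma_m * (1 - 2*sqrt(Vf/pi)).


factor = 1 - 2*sqrt(0.32/pi) = 0.3617
sigma_2 = 69 * 0.3617 = 24.96 MPa

24.96 MPa


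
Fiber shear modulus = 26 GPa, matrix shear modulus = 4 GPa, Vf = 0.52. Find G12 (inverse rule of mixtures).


1/G12 = Vf/Gf + (1-Vf)/Gm = 0.52/26 + 0.48/4
G12 = 7.14 GPa

7.14 GPa


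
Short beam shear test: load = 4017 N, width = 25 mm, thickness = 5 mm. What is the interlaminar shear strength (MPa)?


ILSS = 3F/(4bh) = 3*4017/(4*25*5) = 24.1 MPa

24.1 MPa


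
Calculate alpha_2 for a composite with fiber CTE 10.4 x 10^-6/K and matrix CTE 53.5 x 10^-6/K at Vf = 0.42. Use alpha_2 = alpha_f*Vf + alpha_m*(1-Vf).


alpha_2 = alpha_f*Vf + alpha_m*(1-Vf) = 10.4*0.42 + 53.5*0.58 = 35.4 x 10^-6/K

35.4 x 10^-6/K


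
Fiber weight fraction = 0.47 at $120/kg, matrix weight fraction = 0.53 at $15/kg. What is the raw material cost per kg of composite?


Cost = cost_f*Wf + cost_m*Wm = 120*0.47 + 15*0.53 = $64.35/kg

$64.35/kg


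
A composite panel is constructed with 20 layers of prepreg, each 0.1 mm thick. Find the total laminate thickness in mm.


h = n * t_ply = 20 * 0.1 = 2.0 mm

2.0 mm


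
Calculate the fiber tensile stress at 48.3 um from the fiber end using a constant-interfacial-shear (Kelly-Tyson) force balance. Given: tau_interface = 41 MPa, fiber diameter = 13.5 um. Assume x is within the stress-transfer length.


Force balance: sigma_f * (pi*d^2/4) = tau * (pi*d) * x  ->  sigma_f = 4 * tau * x / d
sigma_f = 4 * 41 * 48.3 / 13.5 = 586.8 MPa

586.8 MPa


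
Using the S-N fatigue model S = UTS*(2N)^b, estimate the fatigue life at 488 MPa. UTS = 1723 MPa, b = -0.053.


N = 0.5 * (S/UTS)^(1/b) = 0.5 * (488/1723)^(1/-0.053) = 1.0866e+10 cycles

1.0866e+10 cycles


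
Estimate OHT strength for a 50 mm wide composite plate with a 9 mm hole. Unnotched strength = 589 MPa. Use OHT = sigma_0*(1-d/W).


OHT = sigma_0*(1-d/W) = 589*(1-9/50) = 483.0 MPa

483.0 MPa


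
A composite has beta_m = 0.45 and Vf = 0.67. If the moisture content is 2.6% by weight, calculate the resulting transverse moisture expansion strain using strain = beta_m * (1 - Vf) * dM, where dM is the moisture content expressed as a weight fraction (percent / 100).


dM = 2.6/100 = 0.026
strain = beta_m * (1-Vf) * dM = 0.45 * 0.33 * 0.026 = 0.003861

0.003861


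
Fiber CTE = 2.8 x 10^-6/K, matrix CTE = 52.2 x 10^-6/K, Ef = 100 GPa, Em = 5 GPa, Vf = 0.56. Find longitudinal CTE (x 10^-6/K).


E1 = Ef*Vf + Em*(1-Vf) = 58.2
alpha_1 = (alpha_f*Ef*Vf + alpha_m*Em*(1-Vf))/E1 = 4.67 x 10^-6/K

4.67 x 10^-6/K


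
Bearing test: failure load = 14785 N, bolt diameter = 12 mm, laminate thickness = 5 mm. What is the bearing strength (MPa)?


sigma_br = F/(d*h) = 14785/(12*5) = 246.4 MPa

246.4 MPa


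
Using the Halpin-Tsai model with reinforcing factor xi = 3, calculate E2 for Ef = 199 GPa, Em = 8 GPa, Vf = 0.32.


eta = (Ef/Em - 1)/(Ef/Em + xi) = (24.875 - 1)/(24.875 + 3) = 0.8565
E2 = Em*(1+xi*eta*Vf)/(1-eta*Vf) = 20.08 GPa

20.08 GPa


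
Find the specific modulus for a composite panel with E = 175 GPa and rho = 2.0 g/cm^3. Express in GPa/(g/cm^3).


Specific stiffness = E/rho = 175/2.0 = 87.5 GPa/(g/cm^3)

87.5 GPa/(g/cm^3)


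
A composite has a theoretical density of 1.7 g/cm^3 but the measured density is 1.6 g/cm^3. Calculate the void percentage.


Void% = (rho_theo - rho_actual)/rho_theo * 100 = (1.7 - 1.6)/1.7 * 100 = 5.88%

5.88%


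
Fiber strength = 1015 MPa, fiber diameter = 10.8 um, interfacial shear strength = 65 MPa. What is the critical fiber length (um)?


Lc = sigma_f * d / (2 * tau_i) = 1015 * 10.8 / (2 * 65) = 84.3 um

84.3 um


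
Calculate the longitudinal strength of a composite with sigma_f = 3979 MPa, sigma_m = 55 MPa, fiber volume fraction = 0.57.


sigma_1 = sigma_f*Vf + sigma_m*(1-Vf) = 3979*0.57 + 55*0.43 = 2291.7 MPa

2291.7 MPa


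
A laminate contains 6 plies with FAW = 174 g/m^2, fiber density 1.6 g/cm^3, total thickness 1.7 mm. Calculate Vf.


Vf = n * FAW / (rho_f * h * 1000) = 6 * 174 / (1.6 * 1.7 * 1000) = 0.3838

0.3838


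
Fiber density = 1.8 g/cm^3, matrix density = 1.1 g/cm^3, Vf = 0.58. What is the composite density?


rho_c = rho_f*Vf + rho_m*(1-Vf) = 1.8*0.58 + 1.1*0.42 = 1.506 g/cm^3

1.506 g/cm^3


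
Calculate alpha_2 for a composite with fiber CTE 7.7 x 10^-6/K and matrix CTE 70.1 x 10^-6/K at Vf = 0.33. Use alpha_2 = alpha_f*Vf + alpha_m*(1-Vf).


alpha_2 = alpha_f*Vf + alpha_m*(1-Vf) = 7.7*0.33 + 70.1*0.67 = 49.5 x 10^-6/K

49.5 x 10^-6/K


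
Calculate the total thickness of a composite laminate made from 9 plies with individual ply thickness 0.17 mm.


h = n * t_ply = 9 * 0.17 = 1.53 mm

1.53 mm


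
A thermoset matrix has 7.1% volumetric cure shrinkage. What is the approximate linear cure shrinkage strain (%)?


Linear shrinkage ≈ vol_shrink/3 = 7.1/3 = 2.367%

2.367%


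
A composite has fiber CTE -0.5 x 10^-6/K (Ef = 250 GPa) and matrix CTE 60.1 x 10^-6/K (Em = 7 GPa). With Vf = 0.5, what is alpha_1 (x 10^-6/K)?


E1 = Ef*Vf + Em*(1-Vf) = 128.5
alpha_1 = (alpha_f*Ef*Vf + alpha_m*Em*(1-Vf))/E1 = 1.15 x 10^-6/K

1.15 x 10^-6/K


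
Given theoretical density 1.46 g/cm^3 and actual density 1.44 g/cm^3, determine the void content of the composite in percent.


Void% = (rho_theo - rho_actual)/rho_theo * 100 = (1.46 - 1.44)/1.46 * 100 = 1.37%

1.37%


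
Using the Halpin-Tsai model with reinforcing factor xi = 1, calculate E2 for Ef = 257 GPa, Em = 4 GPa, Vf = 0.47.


eta = (Ef/Em - 1)/(Ef/Em + xi) = (64.25 - 1)/(64.25 + 1) = 0.9693
E2 = Em*(1+xi*eta*Vf)/(1-eta*Vf) = 10.69 GPa

10.69 GPa


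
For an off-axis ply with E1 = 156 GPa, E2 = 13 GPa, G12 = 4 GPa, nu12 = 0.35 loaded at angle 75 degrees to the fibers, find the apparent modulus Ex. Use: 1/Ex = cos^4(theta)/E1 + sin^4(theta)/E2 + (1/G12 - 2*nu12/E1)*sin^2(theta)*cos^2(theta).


cos^4(75) = 0.004487, sin^4(75) = 0.870513, sin^2(75)*cos^2(75) = 0.0625
1/G12 - 2*nu12/E1 = 1/4 - 2*0.35/156 = 0.245513 GPa^-1
1/Ex = 0.004487/156 + 0.870513/13 + 0.245513*0.0625 = 0.0823358 GPa^-1
Ex = 12.15 GPa

12.15 GPa


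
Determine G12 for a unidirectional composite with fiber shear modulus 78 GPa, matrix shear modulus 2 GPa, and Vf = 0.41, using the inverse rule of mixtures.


1/G12 = Vf/Gf + (1-Vf)/Gm = 0.41/78 + 0.59/2
G12 = 3.33 GPa

3.33 GPa


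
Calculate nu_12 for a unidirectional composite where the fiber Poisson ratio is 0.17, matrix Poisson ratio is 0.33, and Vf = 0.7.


nu_12 = nu_f*Vf + nu_m*(1-Vf) = 0.17*0.7 + 0.33*0.3 = 0.218

0.218


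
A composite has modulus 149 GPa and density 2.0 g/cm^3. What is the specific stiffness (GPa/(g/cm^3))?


Specific stiffness = E/rho = 149/2.0 = 74.5 GPa/(g/cm^3)

74.5 GPa/(g/cm^3)


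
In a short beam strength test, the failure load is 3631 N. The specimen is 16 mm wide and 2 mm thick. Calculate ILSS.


ILSS = 3F/(4bh) = 3*3631/(4*16*2) = 85.1 MPa

85.1 MPa


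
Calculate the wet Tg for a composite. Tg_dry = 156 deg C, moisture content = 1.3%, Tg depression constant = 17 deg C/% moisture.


Tg_wet = Tg_dry - k*moisture = 156 - 17*1.3 = 133.9 deg C

133.9 deg C


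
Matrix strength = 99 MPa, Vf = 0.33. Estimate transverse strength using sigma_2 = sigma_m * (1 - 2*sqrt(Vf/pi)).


factor = 1 - 2*sqrt(0.33/pi) = 0.3518
sigma_2 = 99 * 0.3518 = 34.83 MPa

34.83 MPa


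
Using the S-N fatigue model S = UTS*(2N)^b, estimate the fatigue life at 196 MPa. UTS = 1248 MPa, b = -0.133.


N = 0.5 * (S/UTS)^(1/b) = 0.5 * (196/1248)^(1/-0.133) = 554333.1634 cycles

554333.1634 cycles


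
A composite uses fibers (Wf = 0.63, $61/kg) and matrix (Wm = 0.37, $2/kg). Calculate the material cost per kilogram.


Cost = cost_f*Wf + cost_m*Wm = 61*0.63 + 2*0.37 = $39.17/kg

$39.17/kg


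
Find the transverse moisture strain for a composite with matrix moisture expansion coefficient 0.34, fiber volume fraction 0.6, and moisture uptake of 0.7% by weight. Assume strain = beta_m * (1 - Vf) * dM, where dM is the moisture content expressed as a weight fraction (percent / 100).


dM = 0.7/100 = 0.007
strain = beta_m * (1-Vf) * dM = 0.34 * 0.4 * 0.007 = 0.000952

0.000952


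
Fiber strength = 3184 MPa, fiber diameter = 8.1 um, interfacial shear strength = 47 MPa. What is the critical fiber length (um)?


Lc = sigma_f * d / (2 * tau_i) = 3184 * 8.1 / (2 * 47) = 274.4 um

274.4 um


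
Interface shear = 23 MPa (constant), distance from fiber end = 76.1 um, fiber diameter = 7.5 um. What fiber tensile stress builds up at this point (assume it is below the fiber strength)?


Force balance: sigma_f * (pi*d^2/4) = tau * (pi*d) * x  ->  sigma_f = 4 * tau * x / d
sigma_f = 4 * 23 * 76.1 / 7.5 = 933.5 MPa

933.5 MPa


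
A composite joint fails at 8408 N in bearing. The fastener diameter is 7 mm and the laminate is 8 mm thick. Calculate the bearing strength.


sigma_br = F/(d*h) = 8408/(7*8) = 150.1 MPa

150.1 MPa


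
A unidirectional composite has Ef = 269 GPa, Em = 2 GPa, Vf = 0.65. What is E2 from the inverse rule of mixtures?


1/E2 = Vf/Ef + (1-Vf)/Em = 0.65/269 + 0.35/2
E2 = 5.64 GPa

5.64 GPa


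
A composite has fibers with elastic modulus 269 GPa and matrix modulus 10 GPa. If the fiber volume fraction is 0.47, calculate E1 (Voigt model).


E1 = Ef*Vf + Em*(1-Vf) = 269*0.47 + 10*0.53 = 131.73 GPa

131.73 GPa


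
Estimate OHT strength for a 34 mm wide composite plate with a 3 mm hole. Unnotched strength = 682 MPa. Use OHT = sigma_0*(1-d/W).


OHT = sigma_0*(1-d/W) = 682*(1-3/34) = 621.8 MPa

621.8 MPa


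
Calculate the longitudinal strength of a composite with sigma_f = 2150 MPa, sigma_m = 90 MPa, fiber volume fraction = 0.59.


sigma_1 = sigma_f*Vf + sigma_m*(1-Vf) = 2150*0.59 + 90*0.41 = 1305.4 MPa

1305.4 MPa


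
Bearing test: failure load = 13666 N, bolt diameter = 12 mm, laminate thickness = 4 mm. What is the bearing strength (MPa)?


sigma_br = F/(d*h) = 13666/(12*4) = 284.7 MPa

284.7 MPa


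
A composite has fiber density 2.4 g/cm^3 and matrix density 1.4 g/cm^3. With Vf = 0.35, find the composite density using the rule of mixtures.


rho_c = rho_f*Vf + rho_m*(1-Vf) = 2.4*0.35 + 1.4*0.65 = 1.75 g/cm^3

1.75 g/cm^3


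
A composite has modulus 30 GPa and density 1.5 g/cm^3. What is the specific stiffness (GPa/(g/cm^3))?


Specific stiffness = E/rho = 30/1.5 = 20.0 GPa/(g/cm^3)

20.0 GPa/(g/cm^3)


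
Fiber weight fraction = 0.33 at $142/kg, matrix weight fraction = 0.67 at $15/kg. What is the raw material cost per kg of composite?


Cost = cost_f*Wf + cost_m*Wm = 142*0.33 + 15*0.67 = $56.91/kg

$56.91/kg


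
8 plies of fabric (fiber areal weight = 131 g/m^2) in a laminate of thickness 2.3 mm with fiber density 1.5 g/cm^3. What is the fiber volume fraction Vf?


Vf = n * FAW / (rho_f * h * 1000) = 8 * 131 / (1.5 * 2.3 * 1000) = 0.3038

0.3038


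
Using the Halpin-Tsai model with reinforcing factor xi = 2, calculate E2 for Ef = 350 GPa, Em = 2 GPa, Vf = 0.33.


eta = (Ef/Em - 1)/(Ef/Em + xi) = (175.0 - 1)/(175.0 + 2) = 0.9831
E2 = Em*(1+xi*eta*Vf)/(1-eta*Vf) = 4.88 GPa

4.88 GPa


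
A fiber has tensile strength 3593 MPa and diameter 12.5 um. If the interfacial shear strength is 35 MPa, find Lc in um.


Lc = sigma_f * d / (2 * tau_i) = 3593 * 12.5 / (2 * 35) = 641.6 um

641.6 um


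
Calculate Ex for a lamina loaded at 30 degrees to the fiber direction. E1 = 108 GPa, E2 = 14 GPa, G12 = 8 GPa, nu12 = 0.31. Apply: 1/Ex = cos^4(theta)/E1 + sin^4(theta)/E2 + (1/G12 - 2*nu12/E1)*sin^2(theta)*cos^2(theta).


cos^4(30) = 0.5625, sin^4(30) = 0.0625, sin^2(30)*cos^2(30) = 0.1875
1/G12 - 2*nu12/E1 = 1/8 - 2*0.31/108 = 0.119259 GPa^-1
1/Ex = 0.5625/108 + 0.0625/14 + 0.119259*0.1875 = 0.0320337 GPa^-1
Ex = 31.22 GPa

31.22 GPa


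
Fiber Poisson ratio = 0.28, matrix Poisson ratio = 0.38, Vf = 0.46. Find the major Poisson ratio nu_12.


nu_12 = nu_f*Vf + nu_m*(1-Vf) = 0.28*0.46 + 0.38*0.54 = 0.334

0.334


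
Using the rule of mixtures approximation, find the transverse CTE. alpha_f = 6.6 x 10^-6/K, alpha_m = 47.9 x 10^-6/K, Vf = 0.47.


alpha_2 = alpha_f*Vf + alpha_m*(1-Vf) = 6.6*0.47 + 47.9*0.53 = 28.5 x 10^-6/K

28.5 x 10^-6/K


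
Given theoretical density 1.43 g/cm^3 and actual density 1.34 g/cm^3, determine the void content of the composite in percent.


Void% = (rho_theo - rho_actual)/rho_theo * 100 = (1.43 - 1.34)/1.43 * 100 = 6.29%

6.29%


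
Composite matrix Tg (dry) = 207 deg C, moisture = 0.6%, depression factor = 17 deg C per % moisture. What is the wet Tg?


Tg_wet = Tg_dry - k*moisture = 207 - 17*0.6 = 196.8 deg C

196.8 deg C


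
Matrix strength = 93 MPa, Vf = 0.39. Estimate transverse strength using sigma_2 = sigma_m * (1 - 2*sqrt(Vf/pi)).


factor = 1 - 2*sqrt(0.39/pi) = 0.2953
sigma_2 = 93 * 0.2953 = 27.47 MPa

27.47 MPa


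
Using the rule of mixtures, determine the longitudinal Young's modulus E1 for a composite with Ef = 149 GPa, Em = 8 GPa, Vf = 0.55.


E1 = Ef*Vf + Em*(1-Vf) = 149*0.55 + 8*0.45 = 85.55 GPa

85.55 GPa


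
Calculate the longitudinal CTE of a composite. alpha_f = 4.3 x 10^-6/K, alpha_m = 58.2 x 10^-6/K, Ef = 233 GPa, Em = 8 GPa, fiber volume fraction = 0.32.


E1 = Ef*Vf + Em*(1-Vf) = 80.0
alpha_1 = (alpha_f*Ef*Vf + alpha_m*Em*(1-Vf))/E1 = 7.97 x 10^-6/K

7.97 x 10^-6/K


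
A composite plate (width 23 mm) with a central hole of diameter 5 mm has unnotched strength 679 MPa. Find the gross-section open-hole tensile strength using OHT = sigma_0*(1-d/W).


OHT = sigma_0*(1-d/W) = 679*(1-5/23) = 531.4 MPa

531.4 MPa


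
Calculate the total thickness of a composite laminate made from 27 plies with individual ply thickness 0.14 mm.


h = n * t_ply = 27 * 0.14 = 3.78 mm

3.78 mm


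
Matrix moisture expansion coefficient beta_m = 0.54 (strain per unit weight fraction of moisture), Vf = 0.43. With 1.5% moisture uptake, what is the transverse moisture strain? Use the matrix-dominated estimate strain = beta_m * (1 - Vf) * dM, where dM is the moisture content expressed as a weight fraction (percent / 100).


dM = 1.5/100 = 0.015
strain = beta_m * (1-Vf) * dM = 0.54 * 0.57 * 0.015 = 0.004617

0.004617


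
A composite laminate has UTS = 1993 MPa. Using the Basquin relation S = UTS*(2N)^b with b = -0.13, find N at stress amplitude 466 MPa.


N = 0.5 * (S/UTS)^(1/b) = 0.5 * (466/1993)^(1/-0.13) = 35789.0249 cycles

35789.0249 cycles


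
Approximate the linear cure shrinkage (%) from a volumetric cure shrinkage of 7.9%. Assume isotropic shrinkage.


Linear shrinkage ≈ vol_shrink/3 = 7.9/3 = 2.633%

2.633%


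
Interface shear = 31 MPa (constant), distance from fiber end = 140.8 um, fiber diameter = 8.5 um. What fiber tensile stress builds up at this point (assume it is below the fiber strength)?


Force balance: sigma_f * (pi*d^2/4) = tau * (pi*d) * x  ->  sigma_f = 4 * tau * x / d
sigma_f = 4 * 31 * 140.8 / 8.5 = 2054.0 MPa

2054.0 MPa


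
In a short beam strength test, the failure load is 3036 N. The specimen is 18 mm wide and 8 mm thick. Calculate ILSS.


ILSS = 3F/(4bh) = 3*3036/(4*18*8) = 15.81 MPa

15.81 MPa


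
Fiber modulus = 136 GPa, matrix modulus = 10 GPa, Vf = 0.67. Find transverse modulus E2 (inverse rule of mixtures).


1/E2 = Vf/Ef + (1-Vf)/Em = 0.67/136 + 0.33/10
E2 = 26.37 GPa

26.37 GPa


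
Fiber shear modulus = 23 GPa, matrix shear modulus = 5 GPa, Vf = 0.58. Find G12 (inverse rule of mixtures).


1/G12 = Vf/Gf + (1-Vf)/Gm = 0.58/23 + 0.42/5
G12 = 9.16 GPa

9.16 GPa


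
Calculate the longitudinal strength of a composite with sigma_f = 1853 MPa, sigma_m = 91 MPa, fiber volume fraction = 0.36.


sigma_1 = sigma_f*Vf + sigma_m*(1-Vf) = 1853*0.36 + 91*0.64 = 725.3 MPa

725.3 MPa


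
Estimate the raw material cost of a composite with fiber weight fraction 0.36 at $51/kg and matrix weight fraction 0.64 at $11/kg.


Cost = cost_f*Wf + cost_m*Wm = 51*0.36 + 11*0.64 = $25.4/kg

$25.4/kg


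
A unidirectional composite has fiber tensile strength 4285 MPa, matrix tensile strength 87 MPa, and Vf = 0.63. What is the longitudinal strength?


sigma_1 = sigma_f*Vf + sigma_m*(1-Vf) = 4285*0.63 + 87*0.37 = 2731.7 MPa

2731.7 MPa


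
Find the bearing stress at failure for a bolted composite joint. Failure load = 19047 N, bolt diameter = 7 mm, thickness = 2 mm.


sigma_br = F/(d*h) = 19047/(7*2) = 1360.5 MPa

1360.5 MPa


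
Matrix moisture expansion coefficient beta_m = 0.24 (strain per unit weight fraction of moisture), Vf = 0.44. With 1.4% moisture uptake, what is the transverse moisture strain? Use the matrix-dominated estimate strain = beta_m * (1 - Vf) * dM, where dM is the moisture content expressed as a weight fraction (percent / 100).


dM = 1.4/100 = 0.014
strain = beta_m * (1-Vf) * dM = 0.24 * 0.56 * 0.014 = 0.0018816

0.0018816


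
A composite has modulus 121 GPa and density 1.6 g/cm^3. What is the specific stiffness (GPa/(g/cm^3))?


Specific stiffness = E/rho = 121/1.6 = 75.6 GPa/(g/cm^3)

75.6 GPa/(g/cm^3)


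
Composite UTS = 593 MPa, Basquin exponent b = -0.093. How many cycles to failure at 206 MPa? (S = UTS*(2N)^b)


N = 0.5 * (S/UTS)^(1/b) = 0.5 * (206/593)^(1/-0.093) = 43298.1872 cycles

43298.1872 cycles


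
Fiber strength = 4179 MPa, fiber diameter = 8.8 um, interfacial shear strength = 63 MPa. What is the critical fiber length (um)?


Lc = sigma_f * d / (2 * tau_i) = 4179 * 8.8 / (2 * 63) = 291.9 um

291.9 um


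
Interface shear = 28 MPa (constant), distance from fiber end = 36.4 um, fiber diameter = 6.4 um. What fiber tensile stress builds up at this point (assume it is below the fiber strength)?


Force balance: sigma_f * (pi*d^2/4) = tau * (pi*d) * x  ->  sigma_f = 4 * tau * x / d
sigma_f = 4 * 28 * 36.4 / 6.4 = 637.0 MPa

637.0 MPa


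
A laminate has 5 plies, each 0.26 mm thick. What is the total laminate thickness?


h = n * t_ply = 5 * 0.26 = 1.3 mm

1.3 mm


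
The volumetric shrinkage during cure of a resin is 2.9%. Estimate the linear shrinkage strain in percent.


Linear shrinkage ≈ vol_shrink/3 = 2.9/3 = 0.967%

0.967%


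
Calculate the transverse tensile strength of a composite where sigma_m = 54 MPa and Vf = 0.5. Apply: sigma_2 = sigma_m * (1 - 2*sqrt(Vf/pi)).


factor = 1 - 2*sqrt(0.5/pi) = 0.2021
sigma_2 = 54 * 0.2021 = 10.91 MPa

10.91 MPa


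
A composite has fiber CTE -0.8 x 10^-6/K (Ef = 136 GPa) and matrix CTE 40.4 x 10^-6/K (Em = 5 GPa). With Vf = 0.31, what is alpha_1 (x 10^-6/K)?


E1 = Ef*Vf + Em*(1-Vf) = 45.61
alpha_1 = (alpha_f*Ef*Vf + alpha_m*Em*(1-Vf))/E1 = 2.32 x 10^-6/K

2.32 x 10^-6/K


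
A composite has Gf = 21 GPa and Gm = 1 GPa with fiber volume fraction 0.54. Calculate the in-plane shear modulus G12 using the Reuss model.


1/G12 = Vf/Gf + (1-Vf)/Gm = 0.54/21 + 0.46/1
G12 = 2.06 GPa

2.06 GPa


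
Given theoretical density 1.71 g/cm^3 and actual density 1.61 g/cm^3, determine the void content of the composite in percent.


Void% = (rho_theo - rho_actual)/rho_theo * 100 = (1.71 - 1.61)/1.71 * 100 = 5.85%

5.85%


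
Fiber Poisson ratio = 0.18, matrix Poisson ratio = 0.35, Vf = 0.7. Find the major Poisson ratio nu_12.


nu_12 = nu_f*Vf + nu_m*(1-Vf) = 0.18*0.7 + 0.35*0.3 = 0.231

0.231


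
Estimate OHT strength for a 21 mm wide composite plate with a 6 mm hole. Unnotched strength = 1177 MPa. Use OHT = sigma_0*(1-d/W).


OHT = sigma_0*(1-d/W) = 1177*(1-6/21) = 840.7 MPa

840.7 MPa


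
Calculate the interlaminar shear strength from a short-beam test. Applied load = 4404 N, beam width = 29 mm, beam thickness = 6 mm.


ILSS = 3F/(4bh) = 3*4404/(4*29*6) = 18.98 MPa

18.98 MPa


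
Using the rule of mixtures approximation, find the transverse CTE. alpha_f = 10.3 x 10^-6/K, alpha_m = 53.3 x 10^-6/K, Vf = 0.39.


alpha_2 = alpha_f*Vf + alpha_m*(1-Vf) = 10.3*0.39 + 53.3*0.61 = 36.5 x 10^-6/K

36.5 x 10^-6/K


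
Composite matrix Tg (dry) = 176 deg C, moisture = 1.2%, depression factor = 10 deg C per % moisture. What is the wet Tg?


Tg_wet = Tg_dry - k*moisture = 176 - 10*1.2 = 164.0 deg C

164.0 deg C


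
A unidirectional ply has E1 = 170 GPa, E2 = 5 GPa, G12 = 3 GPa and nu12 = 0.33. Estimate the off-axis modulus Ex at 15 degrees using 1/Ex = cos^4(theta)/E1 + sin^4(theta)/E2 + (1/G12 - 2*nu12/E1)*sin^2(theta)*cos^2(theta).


cos^4(15) = 0.870513, sin^4(15) = 0.004487, sin^2(15)*cos^2(15) = 0.0625
1/G12 - 2*nu12/E1 = 1/3 - 2*0.33/170 = 0.329451 GPa^-1
1/Ex = 0.870513/170 + 0.004487/5 + 0.329451*0.0625 = 0.0266088 GPa^-1
Ex = 37.58 GPa

37.58 GPa


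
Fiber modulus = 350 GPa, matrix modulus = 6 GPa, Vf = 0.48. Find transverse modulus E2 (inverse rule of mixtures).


1/E2 = Vf/Ef + (1-Vf)/Em = 0.48/350 + 0.52/6
E2 = 11.36 GPa

11.36 GPa


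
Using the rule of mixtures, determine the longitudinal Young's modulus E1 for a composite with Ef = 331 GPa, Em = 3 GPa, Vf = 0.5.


E1 = Ef*Vf + Em*(1-Vf) = 331*0.5 + 3*0.5 = 167.0 GPa

167.0 GPa


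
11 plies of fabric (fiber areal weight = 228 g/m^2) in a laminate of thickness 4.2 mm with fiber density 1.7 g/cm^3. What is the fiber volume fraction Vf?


Vf = n * FAW / (rho_f * h * 1000) = 11 * 228 / (1.7 * 4.2 * 1000) = 0.3513

0.3513


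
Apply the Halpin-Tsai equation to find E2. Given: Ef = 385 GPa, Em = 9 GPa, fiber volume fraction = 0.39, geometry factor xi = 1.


eta = (Ef/Em - 1)/(Ef/Em + xi) = (42.7778 - 1)/(42.7778 + 1) = 0.9543
E2 = Em*(1+xi*eta*Vf)/(1-eta*Vf) = 19.67 GPa

19.67 GPa


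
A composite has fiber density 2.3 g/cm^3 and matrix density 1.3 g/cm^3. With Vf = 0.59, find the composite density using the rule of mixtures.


rho_c = rho_f*Vf + rho_m*(1-Vf) = 2.3*0.59 + 1.3*0.41 = 1.89 g/cm^3

1.89 g/cm^3


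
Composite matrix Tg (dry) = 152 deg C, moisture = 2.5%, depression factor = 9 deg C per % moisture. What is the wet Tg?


Tg_wet = Tg_dry - k*moisture = 152 - 9*2.5 = 129.5 deg C

129.5 deg C


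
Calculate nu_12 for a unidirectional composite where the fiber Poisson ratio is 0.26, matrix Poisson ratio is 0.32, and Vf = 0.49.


nu_12 = nu_f*Vf + nu_m*(1-Vf) = 0.26*0.49 + 0.32*0.51 = 0.2906

0.2906


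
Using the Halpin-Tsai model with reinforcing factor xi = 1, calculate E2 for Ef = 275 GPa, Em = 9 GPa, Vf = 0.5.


eta = (Ef/Em - 1)/(Ef/Em + xi) = (30.5556 - 1)/(30.5556 + 1) = 0.9366
E2 = Em*(1+xi*eta*Vf)/(1-eta*Vf) = 24.85 GPa

24.85 GPa


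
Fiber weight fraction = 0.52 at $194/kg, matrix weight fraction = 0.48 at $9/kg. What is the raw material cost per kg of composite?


Cost = cost_f*Wf + cost_m*Wm = 194*0.52 + 9*0.48 = $105.2/kg

$105.2/kg


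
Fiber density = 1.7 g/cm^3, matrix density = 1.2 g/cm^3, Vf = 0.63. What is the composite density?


rho_c = rho_f*Vf + rho_m*(1-Vf) = 1.7*0.63 + 1.2*0.37 = 1.515 g/cm^3

1.515 g/cm^3


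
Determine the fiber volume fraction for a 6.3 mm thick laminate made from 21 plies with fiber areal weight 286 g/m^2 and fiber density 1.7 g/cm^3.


Vf = n * FAW / (rho_f * h * 1000) = 21 * 286 / (1.7 * 6.3 * 1000) = 0.5608

0.5608


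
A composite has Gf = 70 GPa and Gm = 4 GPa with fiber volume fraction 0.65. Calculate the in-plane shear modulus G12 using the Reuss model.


1/G12 = Vf/Gf + (1-Vf)/Gm = 0.65/70 + 0.35/4
G12 = 10.33 GPa

10.33 GPa


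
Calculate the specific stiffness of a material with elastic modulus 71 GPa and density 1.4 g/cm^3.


Specific stiffness = E/rho = 71/1.4 = 50.7 GPa/(g/cm^3)

50.7 GPa/(g/cm^3)


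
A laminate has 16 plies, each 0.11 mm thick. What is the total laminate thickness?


h = n * t_ply = 16 * 0.11 = 1.76 mm

1.76 mm


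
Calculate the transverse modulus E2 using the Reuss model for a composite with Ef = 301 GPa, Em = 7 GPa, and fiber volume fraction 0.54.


1/E2 = Vf/Ef + (1-Vf)/Em = 0.54/301 + 0.46/7
E2 = 14.81 GPa

14.81 GPa


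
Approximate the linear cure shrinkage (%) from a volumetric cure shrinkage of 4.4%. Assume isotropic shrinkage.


Linear shrinkage ≈ vol_shrink/3 = 4.4/3 = 1.467%

1.467%


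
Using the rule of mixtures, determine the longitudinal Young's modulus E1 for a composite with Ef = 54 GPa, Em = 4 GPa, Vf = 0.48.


E1 = Ef*Vf + Em*(1-Vf) = 54*0.48 + 4*0.52 = 28.0 GPa

28.0 GPa


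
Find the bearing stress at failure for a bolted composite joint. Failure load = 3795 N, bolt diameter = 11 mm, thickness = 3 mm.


sigma_br = F/(d*h) = 3795/(11*3) = 115.0 MPa

115.0 MPa


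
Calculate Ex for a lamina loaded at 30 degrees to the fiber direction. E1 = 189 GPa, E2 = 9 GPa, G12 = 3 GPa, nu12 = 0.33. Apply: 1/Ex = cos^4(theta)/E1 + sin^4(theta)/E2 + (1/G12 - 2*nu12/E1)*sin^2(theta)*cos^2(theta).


cos^4(30) = 0.5625, sin^4(30) = 0.0625, sin^2(30)*cos^2(30) = 0.1875
1/G12 - 2*nu12/E1 = 1/3 - 2*0.33/189 = 0.329841 GPa^-1
1/Ex = 0.5625/189 + 0.0625/9 + 0.329841*0.1875 = 0.0717659 GPa^-1
Ex = 13.93 GPa

13.93 GPa


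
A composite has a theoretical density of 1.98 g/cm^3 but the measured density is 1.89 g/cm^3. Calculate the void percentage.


Void% = (rho_theo - rho_actual)/rho_theo * 100 = (1.98 - 1.89)/1.98 * 100 = 4.55%

4.55%


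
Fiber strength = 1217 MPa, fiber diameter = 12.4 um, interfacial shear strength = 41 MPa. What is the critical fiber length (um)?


Lc = sigma_f * d / (2 * tau_i) = 1217 * 12.4 / (2 * 41) = 184.0 um

184.0 um


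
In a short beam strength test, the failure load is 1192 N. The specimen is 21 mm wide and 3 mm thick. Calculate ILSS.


ILSS = 3F/(4bh) = 3*1192/(4*21*3) = 14.19 MPa

14.19 MPa


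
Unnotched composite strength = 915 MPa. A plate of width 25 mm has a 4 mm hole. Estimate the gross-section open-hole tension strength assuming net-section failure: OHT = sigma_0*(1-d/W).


OHT = sigma_0*(1-d/W) = 915*(1-4/25) = 768.6 MPa

768.6 MPa


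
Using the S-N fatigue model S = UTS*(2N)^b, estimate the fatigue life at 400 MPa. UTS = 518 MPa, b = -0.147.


N = 0.5 * (S/UTS)^(1/b) = 0.5 * (400/518)^(1/-0.147) = 2.9021 cycles

2.9021 cycles


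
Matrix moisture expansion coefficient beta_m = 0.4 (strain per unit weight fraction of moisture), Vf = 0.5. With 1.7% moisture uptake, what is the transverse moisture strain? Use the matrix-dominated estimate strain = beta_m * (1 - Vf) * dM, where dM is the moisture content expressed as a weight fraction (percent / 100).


dM = 1.7/100 = 0.017
strain = beta_m * (1-Vf) * dM = 0.4 * 0.5 * 0.017 = 0.0034

0.0034


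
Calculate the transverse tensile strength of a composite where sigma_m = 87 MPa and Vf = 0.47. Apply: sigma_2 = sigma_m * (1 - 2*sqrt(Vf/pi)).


factor = 1 - 2*sqrt(0.47/pi) = 0.2264
sigma_2 = 87 * 0.2264 = 19.7 MPa

19.7 MPa


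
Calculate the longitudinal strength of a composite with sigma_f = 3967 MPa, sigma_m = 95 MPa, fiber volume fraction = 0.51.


sigma_1 = sigma_f*Vf + sigma_m*(1-Vf) = 3967*0.51 + 95*0.49 = 2069.7 MPa

2069.7 MPa


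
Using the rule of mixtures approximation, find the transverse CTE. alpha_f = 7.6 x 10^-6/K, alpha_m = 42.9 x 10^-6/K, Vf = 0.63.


alpha_2 = alpha_f*Vf + alpha_m*(1-Vf) = 7.6*0.63 + 42.9*0.37 = 20.7 x 10^-6/K

20.7 x 10^-6/K


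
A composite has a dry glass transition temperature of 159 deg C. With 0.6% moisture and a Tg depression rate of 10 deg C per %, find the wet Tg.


Tg_wet = Tg_dry - k*moisture = 159 - 10*0.6 = 153.0 deg C

153.0 deg C


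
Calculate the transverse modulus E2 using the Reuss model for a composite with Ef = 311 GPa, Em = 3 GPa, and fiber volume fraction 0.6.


1/E2 = Vf/Ef + (1-Vf)/Em = 0.6/311 + 0.4/3
E2 = 7.39 GPa

7.39 GPa


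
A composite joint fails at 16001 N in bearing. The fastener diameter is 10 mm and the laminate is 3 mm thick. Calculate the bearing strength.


sigma_br = F/(d*h) = 16001/(10*3) = 533.4 MPa

533.4 MPa


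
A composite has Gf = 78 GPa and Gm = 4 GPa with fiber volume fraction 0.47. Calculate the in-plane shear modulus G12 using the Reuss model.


1/G12 = Vf/Gf + (1-Vf)/Gm = 0.47/78 + 0.53/4
G12 = 7.22 GPa

7.22 GPa


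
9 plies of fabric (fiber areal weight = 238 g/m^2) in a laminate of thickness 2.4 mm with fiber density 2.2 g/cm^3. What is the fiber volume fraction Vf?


Vf = n * FAW / (rho_f * h * 1000) = 9 * 238 / (2.2 * 2.4 * 1000) = 0.4057

0.4057


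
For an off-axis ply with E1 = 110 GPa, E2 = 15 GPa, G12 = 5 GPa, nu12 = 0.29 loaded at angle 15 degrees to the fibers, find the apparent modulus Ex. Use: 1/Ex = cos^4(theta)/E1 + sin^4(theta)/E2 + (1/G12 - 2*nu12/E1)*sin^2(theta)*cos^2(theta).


cos^4(15) = 0.870513, sin^4(15) = 0.004487, sin^2(15)*cos^2(15) = 0.0625
1/G12 - 2*nu12/E1 = 1/5 - 2*0.29/110 = 0.194727 GPa^-1
1/Ex = 0.870513/110 + 0.004487/15 + 0.194727*0.0625 = 0.0203834 GPa^-1
Ex = 49.06 GPa

49.06 GPa


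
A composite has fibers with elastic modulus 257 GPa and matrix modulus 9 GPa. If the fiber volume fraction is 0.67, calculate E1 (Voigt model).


E1 = Ef*Vf + Em*(1-Vf) = 257*0.67 + 9*0.33 = 175.16 GPa

175.16 GPa


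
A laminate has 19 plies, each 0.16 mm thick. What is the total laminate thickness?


h = n * t_ply = 19 * 0.16 = 3.04 mm

3.04 mm


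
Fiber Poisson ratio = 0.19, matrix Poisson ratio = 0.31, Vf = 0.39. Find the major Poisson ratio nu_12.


nu_12 = nu_f*Vf + nu_m*(1-Vf) = 0.19*0.39 + 0.31*0.61 = 0.2632

0.2632


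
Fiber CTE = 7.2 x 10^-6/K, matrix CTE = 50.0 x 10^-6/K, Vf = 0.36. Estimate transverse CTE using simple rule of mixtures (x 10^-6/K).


alpha_2 = alpha_f*Vf + alpha_m*(1-Vf) = 7.2*0.36 + 50.0*0.64 = 34.6 x 10^-6/K

34.6 x 10^-6/K


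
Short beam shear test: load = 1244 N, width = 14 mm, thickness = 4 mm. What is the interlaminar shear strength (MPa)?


ILSS = 3F/(4bh) = 3*1244/(4*14*4) = 16.66 MPa

16.66 MPa


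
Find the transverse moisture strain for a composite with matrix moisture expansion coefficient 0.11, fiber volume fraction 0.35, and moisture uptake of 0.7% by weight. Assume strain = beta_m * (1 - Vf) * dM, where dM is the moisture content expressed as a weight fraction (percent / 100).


dM = 0.7/100 = 0.007
strain = beta_m * (1-Vf) * dM = 0.11 * 0.65 * 0.007 = 0.0005005

0.0005005


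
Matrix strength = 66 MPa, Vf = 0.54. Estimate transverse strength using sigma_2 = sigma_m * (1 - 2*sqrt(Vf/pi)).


factor = 1 - 2*sqrt(0.54/pi) = 0.1708
sigma_2 = 66 * 0.1708 = 11.27 MPa

11.27 MPa


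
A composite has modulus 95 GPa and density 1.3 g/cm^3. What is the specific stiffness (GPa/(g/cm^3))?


Specific stiffness = E/rho = 95/1.3 = 73.1 GPa/(g/cm^3)

73.1 GPa/(g/cm^3)


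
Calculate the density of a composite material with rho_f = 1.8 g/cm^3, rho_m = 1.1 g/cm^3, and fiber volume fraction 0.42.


rho_c = rho_f*Vf + rho_m*(1-Vf) = 1.8*0.42 + 1.1*0.58 = 1.394 g/cm^3

1.394 g/cm^3


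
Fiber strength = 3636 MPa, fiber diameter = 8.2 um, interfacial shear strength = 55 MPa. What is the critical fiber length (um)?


Lc = sigma_f * d / (2 * tau_i) = 3636 * 8.2 / (2 * 55) = 271.0 um

271.0 um
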